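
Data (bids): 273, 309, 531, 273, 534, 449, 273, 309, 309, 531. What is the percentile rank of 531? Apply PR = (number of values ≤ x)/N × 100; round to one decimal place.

90.0

N = 10.
Strictly below 531: 7. Equal to 531: 2.
PR = 9/10 × 100 = 90.0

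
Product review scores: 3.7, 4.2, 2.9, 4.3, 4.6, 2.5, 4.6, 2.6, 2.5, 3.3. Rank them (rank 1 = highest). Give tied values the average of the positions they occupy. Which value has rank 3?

4.3

Sorted (descending): 4.6, 4.6, 4.3, 4.2, 3.7, 3.3, 2.9, 2.6, 2.5, 2.5
The 2 values of 4.6 occupy positions 1–2 → average rank (1+2)/2 = 1.5.
The 2 values of 2.5 occupy positions 9–10 → average rank (9+10)/2 = 9.5.
Rank 3 → value 4.3.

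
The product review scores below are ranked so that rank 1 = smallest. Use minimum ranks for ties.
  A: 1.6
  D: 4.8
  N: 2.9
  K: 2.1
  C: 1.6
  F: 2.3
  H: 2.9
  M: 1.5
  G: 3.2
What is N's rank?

6

Sorted (ascending): 1.5, 1.6, 1.6, 2.1, 2.3, 2.9, 2.9, 3.2, 4.8
The 2 values of 1.6 occupy positions 2–3 → each gets rank 2.
The 2 values of 2.9 occupy positions 6–7 → each gets rank 6.
N has value 2.9 → rank 6.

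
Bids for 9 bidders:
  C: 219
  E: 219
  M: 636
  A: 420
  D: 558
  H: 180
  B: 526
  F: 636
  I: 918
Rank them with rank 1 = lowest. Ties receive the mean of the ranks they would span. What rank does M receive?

7.5

Sorted (ascending): 180, 219, 219, 420, 526, 558, 636, 636, 918
The 2 values of 219 occupy positions 2–3 → average rank (2+3)/2 = 2.5.
The 2 values of 636 occupy positions 7–8 → average rank (7+8)/2 = 7.5.
M has value 636 → rank 7.5.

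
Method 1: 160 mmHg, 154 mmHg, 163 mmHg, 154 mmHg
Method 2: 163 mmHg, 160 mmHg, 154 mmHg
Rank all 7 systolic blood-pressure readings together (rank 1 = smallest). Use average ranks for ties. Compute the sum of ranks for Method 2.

Sorted (ascending): 154, 154, 154, 160, 160, 163, 163
The 3 values of 154 occupy positions 1–3 → average rank 2.
The 2 values of 160 occupy positions 4–5 → average rank (4+5)/2 = 4.5.
The 2 values of 163 occupy positions 6–7 → average rank (6+7)/2 = 6.5.
Method 2 values → pooled ranks: 163→6.5, 160→4.5, 154→2
Rank sum = 6.5 + 4.5 + 2 = 13

13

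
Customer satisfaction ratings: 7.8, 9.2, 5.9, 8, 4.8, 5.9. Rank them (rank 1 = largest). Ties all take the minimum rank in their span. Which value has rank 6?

4.8

Sorted (descending): 9.2, 8, 7.8, 5.9, 5.9, 4.8
The 2 values of 5.9 occupy positions 4–5 → each gets rank 4.
Rank 6 → value 4.8.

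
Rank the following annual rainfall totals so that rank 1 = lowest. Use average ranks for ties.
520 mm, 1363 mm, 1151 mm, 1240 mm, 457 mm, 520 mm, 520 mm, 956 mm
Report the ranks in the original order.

Sorted (ascending): 457, 520, 520, 520, 956, 1151, 1240, 1363
The 3 values of 520 occupy positions 2–4 → average rank 3.

3, 8, 6, 7, 1, 3, 3, 5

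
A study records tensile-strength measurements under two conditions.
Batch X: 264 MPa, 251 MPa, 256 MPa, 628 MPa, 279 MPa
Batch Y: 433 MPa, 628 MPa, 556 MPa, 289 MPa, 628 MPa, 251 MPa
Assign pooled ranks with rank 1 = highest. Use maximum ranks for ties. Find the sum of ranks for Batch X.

Sorted (descending): 628, 628, 628, 556, 433, 289, 279, 264, 256, 251, 251
The 3 values of 628 occupy positions 1–3 → each gets rank 3.
The 2 values of 251 occupy positions 10–11 → each gets rank 11.
Batch X values → pooled ranks: 264→8, 251→11, 256→9, 628→3, 279→7
Rank sum = 8 + 11 + 9 + 3 + 7 = 38

38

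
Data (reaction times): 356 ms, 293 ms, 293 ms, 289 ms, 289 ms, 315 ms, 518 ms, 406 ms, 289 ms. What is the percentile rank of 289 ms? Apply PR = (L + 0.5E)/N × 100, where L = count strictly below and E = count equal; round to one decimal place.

16.7

N = 9.
Strictly below 289: 0. Equal to 289: 3.
PR = (0 + 0.5·3)/9 × 100 = 16.7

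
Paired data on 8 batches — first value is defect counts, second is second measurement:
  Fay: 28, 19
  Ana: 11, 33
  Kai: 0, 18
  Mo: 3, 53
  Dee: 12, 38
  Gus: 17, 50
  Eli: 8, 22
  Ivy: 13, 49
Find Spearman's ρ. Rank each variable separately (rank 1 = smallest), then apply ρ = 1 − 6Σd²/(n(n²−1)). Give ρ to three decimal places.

Ranks of variable 1: 8, 4, 1, 2, 5, 7, 3, 6
Ranks of variable 2: 2, 4, 1, 8, 5, 7, 3, 6
d = r₁ − r₂: 6, 0, 0, -6, 0, 0, 0, 0
d²: 36, 0, 0, 36, 0, 0, 0, 0; Σd² = 72
ρ = 1 − 6·72/(8·63) = 1 − 432/504 = 0.143

0.143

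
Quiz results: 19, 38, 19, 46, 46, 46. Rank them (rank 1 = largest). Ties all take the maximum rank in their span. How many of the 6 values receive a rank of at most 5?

Sorted (descending): 46, 46, 46, 38, 19, 19
The 3 values of 46 occupy positions 1–3 → each gets rank 3.
The 2 values of 19 occupy positions 5–6 → each gets rank 6.
Ranks ≤ 5: {3, 3, 3, 4} → 4 values.

4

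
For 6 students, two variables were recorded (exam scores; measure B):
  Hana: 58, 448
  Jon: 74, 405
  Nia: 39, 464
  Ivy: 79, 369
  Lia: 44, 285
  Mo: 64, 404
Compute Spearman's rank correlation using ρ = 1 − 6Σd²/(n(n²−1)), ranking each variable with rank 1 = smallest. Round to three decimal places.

Ranks of variable 1: 3, 5, 1, 6, 2, 4
Ranks of variable 2: 5, 4, 6, 2, 1, 3
d = r₁ − r₂: -2, 1, -5, 4, 1, 1
d²: 4, 1, 25, 16, 1, 1; Σd² = 48
ρ = 1 − 6·48/(6·35) = 1 − 288/210 = -0.371

-0.371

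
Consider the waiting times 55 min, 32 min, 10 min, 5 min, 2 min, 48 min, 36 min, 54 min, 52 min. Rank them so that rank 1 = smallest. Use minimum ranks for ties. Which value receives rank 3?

10

Sorted (ascending): 2, 5, 10, 32, 36, 48, 52, 54, 55
No ties — each value takes its position as its rank.
Rank 3 → value 10.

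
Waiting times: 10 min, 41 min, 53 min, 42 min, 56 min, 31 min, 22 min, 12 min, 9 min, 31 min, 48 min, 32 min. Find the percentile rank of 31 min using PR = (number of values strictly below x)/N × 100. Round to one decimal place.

N = 12.
Strictly below 31: 4. Equal to 31: 2.
PR = 4/12 × 100 = 33.3

33.3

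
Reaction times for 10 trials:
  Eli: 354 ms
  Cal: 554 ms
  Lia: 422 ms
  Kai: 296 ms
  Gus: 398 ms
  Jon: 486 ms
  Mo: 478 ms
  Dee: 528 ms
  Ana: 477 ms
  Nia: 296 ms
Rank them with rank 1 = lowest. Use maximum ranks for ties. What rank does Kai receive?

2

Sorted (ascending): 296, 296, 354, 398, 422, 477, 478, 486, 528, 554
The 2 values of 296 occupy positions 1–2 → each gets rank 2.
Kai has value 296 ms → rank 2.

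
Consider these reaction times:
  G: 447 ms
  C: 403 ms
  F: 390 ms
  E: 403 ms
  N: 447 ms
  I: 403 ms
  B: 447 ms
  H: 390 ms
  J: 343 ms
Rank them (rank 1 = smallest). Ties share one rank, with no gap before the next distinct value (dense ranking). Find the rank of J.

Sorted (ascending): 343, 390, 390, 403, 403, 403, 447, 447, 447
The 2 values of 390 share dense rank 2.
The 3 values of 403 share dense rank 3.
The 3 values of 447 share dense rank 4.
Remaining distinct values take the next consecutive integers.
J has value 343 ms → rank 1.

1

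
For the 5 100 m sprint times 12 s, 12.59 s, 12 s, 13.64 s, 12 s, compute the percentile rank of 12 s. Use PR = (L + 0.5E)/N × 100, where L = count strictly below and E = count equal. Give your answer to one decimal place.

N = 5.
Strictly below 12: 0. Equal to 12: 3.
PR = (0 + 0.5·3)/5 × 100 = 30.0

30.0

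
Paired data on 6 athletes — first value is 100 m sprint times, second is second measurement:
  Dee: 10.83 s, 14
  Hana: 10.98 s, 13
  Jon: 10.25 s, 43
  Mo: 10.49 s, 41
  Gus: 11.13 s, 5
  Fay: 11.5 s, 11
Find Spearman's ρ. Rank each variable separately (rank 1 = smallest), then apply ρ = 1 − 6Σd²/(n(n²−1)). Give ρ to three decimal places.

-0.943

Ranks of variable 1: 3, 4, 1, 2, 5, 6
Ranks of variable 2: 4, 3, 6, 5, 1, 2
d = r₁ − r₂: -1, 1, -5, -3, 4, 4
d²: 1, 1, 25, 9, 16, 16; Σd² = 68
ρ = 1 − 6·68/(6·35) = 1 − 408/210 = -0.943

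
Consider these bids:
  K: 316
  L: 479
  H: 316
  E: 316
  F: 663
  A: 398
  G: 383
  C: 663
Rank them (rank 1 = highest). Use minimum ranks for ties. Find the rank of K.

6

Sorted (descending): 663, 663, 479, 398, 383, 316, 316, 316
The 2 values of 663 occupy positions 1–2 → each gets rank 1.
The 3 values of 316 occupy positions 6–8 → each gets rank 6.
K has value 316 → rank 6.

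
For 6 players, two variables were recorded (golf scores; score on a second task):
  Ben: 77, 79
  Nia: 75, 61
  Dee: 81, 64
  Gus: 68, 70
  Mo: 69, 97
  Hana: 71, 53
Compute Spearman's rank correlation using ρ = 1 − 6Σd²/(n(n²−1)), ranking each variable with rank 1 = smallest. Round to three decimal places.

-0.200

Ranks of variable 1: 5, 4, 6, 1, 2, 3
Ranks of variable 2: 5, 2, 3, 4, 6, 1
d = r₁ − r₂: 0, 2, 3, -3, -4, 2
d²: 0, 4, 9, 9, 16, 4; Σd² = 42
ρ = 1 − 6·42/(6·35) = 1 − 252/210 = -0.200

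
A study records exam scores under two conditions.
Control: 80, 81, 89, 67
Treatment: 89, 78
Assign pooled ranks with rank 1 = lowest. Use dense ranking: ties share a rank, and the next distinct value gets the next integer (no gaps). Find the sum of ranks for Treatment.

Sorted (ascending): 67, 78, 80, 81, 89, 89
The 2 values of 89 share dense rank 5.
Remaining distinct values take the next consecutive integers.
Treatment values → pooled ranks: 89→5, 78→2
Rank sum = 5 + 2 = 7

7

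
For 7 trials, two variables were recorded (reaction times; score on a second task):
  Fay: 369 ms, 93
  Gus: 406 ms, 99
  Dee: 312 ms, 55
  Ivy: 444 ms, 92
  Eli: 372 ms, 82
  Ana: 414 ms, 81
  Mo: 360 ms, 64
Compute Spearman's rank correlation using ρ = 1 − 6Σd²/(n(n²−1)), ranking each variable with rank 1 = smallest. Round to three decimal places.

0.536

Ranks of variable 1: 3, 5, 1, 7, 4, 6, 2
Ranks of variable 2: 6, 7, 1, 5, 4, 3, 2
d = r₁ − r₂: -3, -2, 0, 2, 0, 3, 0
d²: 9, 4, 0, 4, 0, 9, 0; Σd² = 26
ρ = 1 − 6·26/(7·48) = 1 − 156/336 = 0.536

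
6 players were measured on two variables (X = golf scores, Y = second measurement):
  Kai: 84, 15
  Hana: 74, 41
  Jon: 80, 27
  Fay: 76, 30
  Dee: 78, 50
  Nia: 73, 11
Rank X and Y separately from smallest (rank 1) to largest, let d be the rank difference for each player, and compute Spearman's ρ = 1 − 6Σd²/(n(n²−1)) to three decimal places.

Ranks of variable 1: 6, 2, 5, 3, 4, 1
Ranks of variable 2: 2, 5, 3, 4, 6, 1
d = r₁ − r₂: 4, -3, 2, -1, -2, 0
d²: 16, 9, 4, 1, 4, 0; Σd² = 34
ρ = 1 − 6·34/(6·35) = 1 − 204/210 = 0.029

0.029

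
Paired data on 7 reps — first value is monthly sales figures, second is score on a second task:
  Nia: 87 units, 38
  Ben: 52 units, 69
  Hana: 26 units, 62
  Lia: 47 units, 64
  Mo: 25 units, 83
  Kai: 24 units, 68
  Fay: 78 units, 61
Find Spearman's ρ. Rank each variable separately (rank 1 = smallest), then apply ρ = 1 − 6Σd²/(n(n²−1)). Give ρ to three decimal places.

Ranks of variable 1: 7, 5, 3, 4, 2, 1, 6
Ranks of variable 2: 1, 6, 3, 4, 7, 5, 2
d = r₁ − r₂: 6, -1, 0, 0, -5, -4, 4
d²: 36, 1, 0, 0, 25, 16, 16; Σd² = 94
ρ = 1 − 6·94/(7·48) = 1 − 564/336 = -0.679

-0.679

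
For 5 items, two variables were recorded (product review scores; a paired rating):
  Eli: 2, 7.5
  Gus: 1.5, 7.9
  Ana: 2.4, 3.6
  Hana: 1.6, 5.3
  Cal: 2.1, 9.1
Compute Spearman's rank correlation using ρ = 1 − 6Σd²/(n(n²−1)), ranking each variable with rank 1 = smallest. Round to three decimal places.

Ranks of variable 1: 3, 1, 5, 2, 4
Ranks of variable 2: 3, 4, 1, 2, 5
d = r₁ − r₂: 0, -3, 4, 0, -1
d²: 0, 9, 16, 0, 1; Σd² = 26
ρ = 1 − 6·26/(5·24) = 1 − 156/120 = -0.300

-0.300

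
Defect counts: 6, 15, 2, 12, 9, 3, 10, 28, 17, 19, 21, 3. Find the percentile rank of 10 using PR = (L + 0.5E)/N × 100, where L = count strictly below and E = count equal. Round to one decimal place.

N = 12.
Strictly below 10: 5. Equal to 10: 1.
PR = (5 + 0.5·1)/12 × 100 = 45.8

45.8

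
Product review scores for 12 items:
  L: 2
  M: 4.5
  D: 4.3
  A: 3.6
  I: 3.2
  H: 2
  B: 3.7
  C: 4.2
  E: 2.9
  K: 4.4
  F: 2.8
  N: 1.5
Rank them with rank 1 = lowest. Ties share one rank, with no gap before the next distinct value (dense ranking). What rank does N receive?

1

Sorted (ascending): 1.5, 2, 2, 2.8, 2.9, 3.2, 3.6, 3.7, 4.2, 4.3, 4.4, 4.5
The 2 values of 2 share dense rank 2.
Remaining distinct values take the next consecutive integers.
N has value 1.5 → rank 1.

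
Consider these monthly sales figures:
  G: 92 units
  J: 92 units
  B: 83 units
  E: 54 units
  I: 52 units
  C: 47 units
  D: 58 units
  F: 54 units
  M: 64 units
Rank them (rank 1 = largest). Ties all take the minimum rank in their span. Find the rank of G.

Sorted (descending): 92, 92, 83, 64, 58, 54, 54, 52, 47
The 2 values of 92 occupy positions 1–2 → each gets rank 1.
The 2 values of 54 occupy positions 6–7 → each gets rank 6.
G has value 92 units → rank 1.

1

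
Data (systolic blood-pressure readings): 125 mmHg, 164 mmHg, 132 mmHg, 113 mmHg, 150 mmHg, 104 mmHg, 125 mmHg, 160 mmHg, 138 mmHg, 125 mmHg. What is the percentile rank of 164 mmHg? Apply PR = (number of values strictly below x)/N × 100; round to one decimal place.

90.0

N = 10.
Strictly below 164: 9. Equal to 164: 1.
PR = 9/10 × 100 = 90.0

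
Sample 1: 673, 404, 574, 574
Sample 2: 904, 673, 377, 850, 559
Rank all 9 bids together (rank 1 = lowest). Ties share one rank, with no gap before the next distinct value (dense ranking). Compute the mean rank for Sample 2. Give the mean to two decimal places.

4.40

Sorted (ascending): 377, 404, 559, 574, 574, 673, 673, 850, 904
The 2 values of 574 share dense rank 4.
The 2 values of 673 share dense rank 5.
Remaining distinct values take the next consecutive integers.
Sample 2 values → pooled ranks: 904→7, 673→5, 377→1, 850→6, 559→3
Mean rank = (7 + 5 + 1 + 6 + 3) / 5 = 4.40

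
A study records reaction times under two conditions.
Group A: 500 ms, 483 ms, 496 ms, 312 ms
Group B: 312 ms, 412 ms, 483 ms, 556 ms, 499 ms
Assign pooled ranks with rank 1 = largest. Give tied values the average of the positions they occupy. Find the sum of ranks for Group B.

25

Sorted (descending): 556, 500, 499, 496, 483, 483, 412, 312, 312
The 2 values of 483 occupy positions 5–6 → average rank (5+6)/2 = 5.5.
The 2 values of 312 occupy positions 8–9 → average rank (8+9)/2 = 8.5.
Group B values → pooled ranks: 312→8.5, 412→7, 483→5.5, 556→1, 499→3
Rank sum = 8.5 + 7 + 5.5 + 1 + 3 = 25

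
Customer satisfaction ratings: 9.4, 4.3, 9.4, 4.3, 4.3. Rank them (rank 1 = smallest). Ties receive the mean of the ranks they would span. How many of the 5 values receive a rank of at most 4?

Sorted (ascending): 4.3, 4.3, 4.3, 9.4, 9.4
The 3 values of 4.3 occupy positions 1–3 → average rank 2.
The 2 values of 9.4 occupy positions 4–5 → average rank (4+5)/2 = 4.5.
Ranks ≤ 4: {2, 2, 2} → 3 values.

3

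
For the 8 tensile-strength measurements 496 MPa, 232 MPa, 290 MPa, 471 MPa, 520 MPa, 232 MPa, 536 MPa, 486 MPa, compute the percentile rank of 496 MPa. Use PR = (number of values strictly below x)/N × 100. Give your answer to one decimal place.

62.5

N = 8.
Strictly below 496: 5. Equal to 496: 1.
PR = 5/8 × 100 = 62.5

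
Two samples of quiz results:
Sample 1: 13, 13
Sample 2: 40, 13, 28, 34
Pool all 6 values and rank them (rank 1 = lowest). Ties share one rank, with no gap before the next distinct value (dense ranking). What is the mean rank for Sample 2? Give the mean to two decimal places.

Sorted (ascending): 13, 13, 13, 28, 34, 40
The 3 values of 13 share dense rank 1.
Remaining distinct values take the next consecutive integers.
Sample 2 values → pooled ranks: 40→4, 13→1, 28→2, 34→3
Mean rank = (4 + 1 + 2 + 3) / 4 = 2.50

2.50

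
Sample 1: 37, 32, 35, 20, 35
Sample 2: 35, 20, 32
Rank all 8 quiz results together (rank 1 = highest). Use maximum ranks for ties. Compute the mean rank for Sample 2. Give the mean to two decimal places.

6.00

Sorted (descending): 37, 35, 35, 35, 32, 32, 20, 20
The 3 values of 35 occupy positions 2–4 → each gets rank 4.
The 2 values of 32 occupy positions 5–6 → each gets rank 6.
The 2 values of 20 occupy positions 7–8 → each gets rank 8.
Sample 2 values → pooled ranks: 35→4, 20→8, 32→6
Mean rank = (4 + 8 + 6) / 3 = 6.00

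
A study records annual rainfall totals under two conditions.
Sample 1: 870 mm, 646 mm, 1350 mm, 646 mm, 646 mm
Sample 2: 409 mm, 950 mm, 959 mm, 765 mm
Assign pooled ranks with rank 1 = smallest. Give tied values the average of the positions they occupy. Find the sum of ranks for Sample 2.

21

Sorted (ascending): 409, 646, 646, 646, 765, 870, 950, 959, 1350
The 3 values of 646 occupy positions 2–4 → average rank 3.
Sample 2 values → pooled ranks: 409→1, 950→7, 959→8, 765→5
Rank sum = 1 + 7 + 8 + 5 = 21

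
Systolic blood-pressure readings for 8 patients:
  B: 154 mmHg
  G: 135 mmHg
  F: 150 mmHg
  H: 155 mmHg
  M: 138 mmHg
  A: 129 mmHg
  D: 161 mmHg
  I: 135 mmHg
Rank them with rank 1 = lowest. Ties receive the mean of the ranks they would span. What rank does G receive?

Sorted (ascending): 129, 135, 135, 138, 150, 154, 155, 161
The 2 values of 135 occupy positions 2–3 → average rank (2+3)/2 = 2.5.
G has value 135 mmHg → rank 2.5.

2.5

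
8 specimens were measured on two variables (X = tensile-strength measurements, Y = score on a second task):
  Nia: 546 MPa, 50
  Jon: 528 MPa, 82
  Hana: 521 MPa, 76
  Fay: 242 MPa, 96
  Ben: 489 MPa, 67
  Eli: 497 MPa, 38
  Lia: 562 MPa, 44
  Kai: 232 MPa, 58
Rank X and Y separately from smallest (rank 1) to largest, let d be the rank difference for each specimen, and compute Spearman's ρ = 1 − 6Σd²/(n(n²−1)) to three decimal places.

-0.333

Ranks of variable 1: 7, 6, 5, 2, 3, 4, 8, 1
Ranks of variable 2: 3, 7, 6, 8, 5, 1, 2, 4
d = r₁ − r₂: 4, -1, -1, -6, -2, 3, 6, -3
d²: 16, 1, 1, 36, 4, 9, 36, 9; Σd² = 112
ρ = 1 − 6·112/(8·63) = 1 − 672/504 = -0.333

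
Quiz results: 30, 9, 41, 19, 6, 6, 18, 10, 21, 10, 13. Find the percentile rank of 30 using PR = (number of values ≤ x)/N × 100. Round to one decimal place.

N = 11.
Strictly below 30: 9. Equal to 30: 1.
PR = 10/11 × 100 = 90.9

90.9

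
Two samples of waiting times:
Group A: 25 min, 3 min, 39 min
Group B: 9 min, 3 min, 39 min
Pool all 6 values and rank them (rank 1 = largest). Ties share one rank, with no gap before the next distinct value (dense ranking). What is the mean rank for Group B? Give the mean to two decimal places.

Sorted (descending): 39, 39, 25, 9, 3, 3
The 2 values of 39 share dense rank 1.
The 2 values of 3 share dense rank 4.
Remaining distinct values take the next consecutive integers.
Group B values → pooled ranks: 9→3, 3→4, 39→1
Mean rank = (3 + 4 + 1) / 3 = 2.67

2.67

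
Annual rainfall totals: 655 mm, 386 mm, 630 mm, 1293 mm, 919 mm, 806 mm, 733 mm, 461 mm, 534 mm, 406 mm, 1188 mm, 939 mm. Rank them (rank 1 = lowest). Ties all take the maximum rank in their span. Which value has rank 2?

406

Sorted (ascending): 386, 406, 461, 534, 630, 655, 733, 806, 919, 939, 1188, 1293
No ties — each value takes its position as its rank.
Rank 2 → value 406.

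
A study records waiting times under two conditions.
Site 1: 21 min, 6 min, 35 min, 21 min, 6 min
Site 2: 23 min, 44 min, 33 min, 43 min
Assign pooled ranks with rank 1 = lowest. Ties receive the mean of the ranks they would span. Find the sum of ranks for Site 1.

Sorted (ascending): 6, 6, 21, 21, 23, 33, 35, 43, 44
The 2 values of 6 occupy positions 1–2 → average rank (1+2)/2 = 1.5.
The 2 values of 21 occupy positions 3–4 → average rank (3+4)/2 = 3.5.
Site 1 values → pooled ranks: 21→3.5, 6→1.5, 35→7, 21→3.5, 6→1.5
Rank sum = 3.5 + 1.5 + 7 + 3.5 + 1.5 = 17

17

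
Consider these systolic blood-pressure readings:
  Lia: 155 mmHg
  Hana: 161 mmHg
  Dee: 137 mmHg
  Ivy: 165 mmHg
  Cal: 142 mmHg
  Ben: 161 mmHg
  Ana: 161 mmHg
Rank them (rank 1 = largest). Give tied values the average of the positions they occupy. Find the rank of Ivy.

Sorted (descending): 165, 161, 161, 161, 155, 142, 137
The 3 values of 161 occupy positions 2–4 → average rank 3.
Ivy has value 165 mmHg → rank 1.

1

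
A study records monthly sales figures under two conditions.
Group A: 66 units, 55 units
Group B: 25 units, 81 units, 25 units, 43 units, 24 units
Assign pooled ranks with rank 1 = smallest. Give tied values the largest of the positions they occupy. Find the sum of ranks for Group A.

11

Sorted (ascending): 24, 25, 25, 43, 55, 66, 81
The 2 values of 25 occupy positions 2–3 → each gets rank 3.
Group A values → pooled ranks: 66→6, 55→5
Rank sum = 6 + 5 = 11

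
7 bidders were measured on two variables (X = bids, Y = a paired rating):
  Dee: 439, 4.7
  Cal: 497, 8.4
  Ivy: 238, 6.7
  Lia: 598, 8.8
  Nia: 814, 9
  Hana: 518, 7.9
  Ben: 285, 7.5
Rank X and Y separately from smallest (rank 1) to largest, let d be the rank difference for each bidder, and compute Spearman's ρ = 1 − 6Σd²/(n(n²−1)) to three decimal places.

Ranks of variable 1: 3, 4, 1, 6, 7, 5, 2
Ranks of variable 2: 1, 5, 2, 6, 7, 4, 3
d = r₁ − r₂: 2, -1, -1, 0, 0, 1, -1
d²: 4, 1, 1, 0, 0, 1, 1; Σd² = 8
ρ = 1 − 6·8/(7·48) = 1 − 48/336 = 0.857

0.857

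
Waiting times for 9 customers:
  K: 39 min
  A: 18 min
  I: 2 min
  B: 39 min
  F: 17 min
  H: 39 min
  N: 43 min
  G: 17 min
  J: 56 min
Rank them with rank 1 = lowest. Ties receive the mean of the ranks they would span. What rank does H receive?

Sorted (ascending): 2, 17, 17, 18, 39, 39, 39, 43, 56
The 2 values of 17 occupy positions 2–3 → average rank (2+3)/2 = 2.5.
The 3 values of 39 occupy positions 5–7 → average rank 6.
H has value 39 min → rank 6.

6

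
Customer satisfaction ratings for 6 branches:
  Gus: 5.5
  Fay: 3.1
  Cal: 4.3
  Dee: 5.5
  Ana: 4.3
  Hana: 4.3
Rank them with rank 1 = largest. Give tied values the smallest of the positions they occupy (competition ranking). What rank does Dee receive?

Sorted (descending): 5.5, 5.5, 4.3, 4.3, 4.3, 3.1
The 2 values of 5.5 occupy positions 1–2 → each gets rank 1.
The 3 values of 4.3 occupy positions 3–5 → each gets rank 3.
Dee has value 5.5 → rank 1.

1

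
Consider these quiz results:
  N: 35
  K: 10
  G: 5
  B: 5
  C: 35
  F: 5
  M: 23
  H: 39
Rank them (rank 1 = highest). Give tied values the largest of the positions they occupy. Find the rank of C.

3

Sorted (descending): 39, 35, 35, 23, 10, 5, 5, 5
The 2 values of 35 occupy positions 2–3 → each gets rank 3.
The 3 values of 5 occupy positions 6–8 → each gets rank 8.
C has value 35 → rank 3.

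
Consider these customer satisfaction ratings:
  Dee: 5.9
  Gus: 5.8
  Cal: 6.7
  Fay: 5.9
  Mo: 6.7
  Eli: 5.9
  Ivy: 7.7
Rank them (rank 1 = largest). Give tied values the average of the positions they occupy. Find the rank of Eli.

Sorted (descending): 7.7, 6.7, 6.7, 5.9, 5.9, 5.9, 5.8
The 2 values of 6.7 occupy positions 2–3 → average rank (2+3)/2 = 2.5.
The 3 values of 5.9 occupy positions 4–6 → average rank 5.
Eli has value 5.9 → rank 5.

5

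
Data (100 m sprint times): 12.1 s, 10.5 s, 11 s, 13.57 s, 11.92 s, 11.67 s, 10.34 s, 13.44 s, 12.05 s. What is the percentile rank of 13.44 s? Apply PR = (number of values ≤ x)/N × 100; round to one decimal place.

N = 9.
Strictly below 13.44: 7. Equal to 13.44: 1.
PR = 8/9 × 100 = 88.9

88.9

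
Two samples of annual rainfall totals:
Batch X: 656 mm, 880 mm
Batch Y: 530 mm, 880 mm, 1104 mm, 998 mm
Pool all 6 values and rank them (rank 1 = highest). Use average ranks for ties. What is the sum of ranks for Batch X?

8.5

Sorted (descending): 1104, 998, 880, 880, 656, 530
The 2 values of 880 occupy positions 3–4 → average rank (3+4)/2 = 3.5.
Batch X values → pooled ranks: 656→5, 880→3.5
Rank sum = 5 + 3.5 = 8.5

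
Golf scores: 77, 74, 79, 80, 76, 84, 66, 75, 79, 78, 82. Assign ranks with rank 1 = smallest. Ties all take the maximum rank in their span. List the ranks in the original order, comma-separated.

5, 2, 8, 9, 4, 11, 1, 3, 8, 6, 10

Sorted (ascending): 66, 74, 75, 76, 77, 78, 79, 79, 80, 82, 84
The 2 values of 79 occupy positions 7–8 → each gets rank 8.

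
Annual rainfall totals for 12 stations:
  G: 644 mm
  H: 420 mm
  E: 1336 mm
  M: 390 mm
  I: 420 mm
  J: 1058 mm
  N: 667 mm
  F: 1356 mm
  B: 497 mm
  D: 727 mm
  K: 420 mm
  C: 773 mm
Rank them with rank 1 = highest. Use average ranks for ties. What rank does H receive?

Sorted (descending): 1356, 1336, 1058, 773, 727, 667, 644, 497, 420, 420, 420, 390
The 3 values of 420 occupy positions 9–11 → average rank 10.
H has value 420 mm → rank 10.

10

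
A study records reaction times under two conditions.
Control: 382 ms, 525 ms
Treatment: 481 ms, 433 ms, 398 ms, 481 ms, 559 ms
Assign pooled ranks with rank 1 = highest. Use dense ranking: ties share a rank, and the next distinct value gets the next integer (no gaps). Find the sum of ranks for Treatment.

Sorted (descending): 559, 525, 481, 481, 433, 398, 382
The 2 values of 481 share dense rank 3.
Remaining distinct values take the next consecutive integers.
Treatment values → pooled ranks: 481→3, 433→4, 398→5, 481→3, 559→1
Rank sum = 3 + 4 + 5 + 3 + 1 = 16

16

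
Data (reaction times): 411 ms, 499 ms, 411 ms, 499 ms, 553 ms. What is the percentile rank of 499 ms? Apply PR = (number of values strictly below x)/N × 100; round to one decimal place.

40.0

N = 5.
Strictly below 499: 2. Equal to 499: 2.
PR = 2/5 × 100 = 40.0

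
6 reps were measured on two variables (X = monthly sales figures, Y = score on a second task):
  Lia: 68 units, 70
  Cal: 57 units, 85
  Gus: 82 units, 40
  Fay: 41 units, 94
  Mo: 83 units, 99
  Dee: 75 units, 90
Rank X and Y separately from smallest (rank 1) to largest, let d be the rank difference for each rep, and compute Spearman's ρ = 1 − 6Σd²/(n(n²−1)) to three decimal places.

0.029

Ranks of variable 1: 3, 2, 5, 1, 6, 4
Ranks of variable 2: 2, 3, 1, 5, 6, 4
d = r₁ − r₂: 1, -1, 4, -4, 0, 0
d²: 1, 1, 16, 16, 0, 0; Σd² = 34
ρ = 1 − 6·34/(6·35) = 1 − 204/210 = 0.029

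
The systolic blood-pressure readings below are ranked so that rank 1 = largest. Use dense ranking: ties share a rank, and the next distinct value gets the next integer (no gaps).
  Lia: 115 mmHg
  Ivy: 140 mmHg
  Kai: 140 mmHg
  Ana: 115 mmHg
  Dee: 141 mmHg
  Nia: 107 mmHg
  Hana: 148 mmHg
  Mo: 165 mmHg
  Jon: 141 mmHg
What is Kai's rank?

Sorted (descending): 165, 148, 141, 141, 140, 140, 115, 115, 107
The 2 values of 141 share dense rank 3.
The 2 values of 140 share dense rank 4.
The 2 values of 115 share dense rank 5.
Remaining distinct values take the next consecutive integers.
Kai has value 140 mmHg → rank 4.

4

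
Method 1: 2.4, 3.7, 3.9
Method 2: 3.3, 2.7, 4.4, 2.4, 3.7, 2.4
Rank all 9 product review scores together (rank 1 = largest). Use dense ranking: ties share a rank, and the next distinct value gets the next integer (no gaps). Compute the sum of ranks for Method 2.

Sorted (descending): 4.4, 3.9, 3.7, 3.7, 3.3, 2.7, 2.4, 2.4, 2.4
The 2 values of 3.7 share dense rank 3.
The 3 values of 2.4 share dense rank 6.
Remaining distinct values take the next consecutive integers.
Method 2 values → pooled ranks: 3.3→4, 2.7→5, 4.4→1, 2.4→6, 3.7→3, 2.4→6
Rank sum = 4 + 5 + 1 + 6 + 3 + 6 = 25

25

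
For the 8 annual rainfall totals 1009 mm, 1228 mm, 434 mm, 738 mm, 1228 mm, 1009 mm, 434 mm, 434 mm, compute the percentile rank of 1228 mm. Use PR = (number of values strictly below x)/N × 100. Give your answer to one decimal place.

N = 8.
Strictly below 1228: 6. Equal to 1228: 2.
PR = 6/8 × 100 = 75.0

75.0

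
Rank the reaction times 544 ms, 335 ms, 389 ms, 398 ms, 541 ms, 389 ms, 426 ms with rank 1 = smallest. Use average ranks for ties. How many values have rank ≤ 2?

1

Sorted (ascending): 335, 389, 389, 398, 426, 541, 544
The 2 values of 389 occupy positions 2–3 → average rank (2+3)/2 = 2.5.
Ranks ≤ 2: {1} → 1 value.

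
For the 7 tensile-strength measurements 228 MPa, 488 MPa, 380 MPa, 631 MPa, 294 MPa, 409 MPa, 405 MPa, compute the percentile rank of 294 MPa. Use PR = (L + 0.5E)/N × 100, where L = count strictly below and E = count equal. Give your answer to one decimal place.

N = 7.
Strictly below 294: 1. Equal to 294: 1.
PR = (1 + 0.5·1)/7 × 100 = 21.4

21.4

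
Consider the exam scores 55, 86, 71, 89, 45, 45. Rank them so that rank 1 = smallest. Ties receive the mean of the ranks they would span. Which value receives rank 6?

Sorted (ascending): 45, 45, 55, 71, 86, 89
The 2 values of 45 occupy positions 1–2 → average rank (1+2)/2 = 1.5.
Rank 6 → value 89.

89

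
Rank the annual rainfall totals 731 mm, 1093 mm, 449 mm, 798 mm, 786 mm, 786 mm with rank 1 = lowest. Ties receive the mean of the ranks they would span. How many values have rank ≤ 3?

Sorted (ascending): 449, 731, 786, 786, 798, 1093
The 2 values of 786 occupy positions 3–4 → average rank (3+4)/2 = 3.5.
Ranks ≤ 3: {1, 2} → 2 values.

2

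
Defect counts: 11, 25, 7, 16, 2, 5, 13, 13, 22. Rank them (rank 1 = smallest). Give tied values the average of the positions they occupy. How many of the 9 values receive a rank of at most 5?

Sorted (ascending): 2, 5, 7, 11, 13, 13, 16, 22, 25
The 2 values of 13 occupy positions 5–6 → average rank (5+6)/2 = 5.5.
Ranks ≤ 5: {1, 2, 3, 4} → 4 values.

4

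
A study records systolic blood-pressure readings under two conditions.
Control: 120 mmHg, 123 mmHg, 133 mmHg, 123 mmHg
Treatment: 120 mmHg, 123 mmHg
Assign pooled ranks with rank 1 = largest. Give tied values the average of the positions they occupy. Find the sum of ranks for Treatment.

Sorted (descending): 133, 123, 123, 123, 120, 120
The 3 values of 123 occupy positions 2–4 → average rank 3.
The 2 values of 120 occupy positions 5–6 → average rank (5+6)/2 = 5.5.
Treatment values → pooled ranks: 120→5.5, 123→3
Rank sum = 5.5 + 3 = 8.5

8.5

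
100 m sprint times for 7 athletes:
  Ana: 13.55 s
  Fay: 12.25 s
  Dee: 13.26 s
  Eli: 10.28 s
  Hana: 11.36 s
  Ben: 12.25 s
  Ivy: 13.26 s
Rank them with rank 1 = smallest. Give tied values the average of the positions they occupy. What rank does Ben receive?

Sorted (ascending): 10.28, 11.36, 12.25, 12.25, 13.26, 13.26, 13.55
The 2 values of 12.25 occupy positions 3–4 → average rank (3+4)/2 = 3.5.
The 2 values of 13.26 occupy positions 5–6 → average rank (5+6)/2 = 5.5.
Ben has value 12.25 s → rank 3.5.

3.5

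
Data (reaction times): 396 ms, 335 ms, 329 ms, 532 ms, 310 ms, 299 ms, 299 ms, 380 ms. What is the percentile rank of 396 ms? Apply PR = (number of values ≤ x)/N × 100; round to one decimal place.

87.5

N = 8.
Strictly below 396: 6. Equal to 396: 1.
PR = 7/8 × 100 = 87.5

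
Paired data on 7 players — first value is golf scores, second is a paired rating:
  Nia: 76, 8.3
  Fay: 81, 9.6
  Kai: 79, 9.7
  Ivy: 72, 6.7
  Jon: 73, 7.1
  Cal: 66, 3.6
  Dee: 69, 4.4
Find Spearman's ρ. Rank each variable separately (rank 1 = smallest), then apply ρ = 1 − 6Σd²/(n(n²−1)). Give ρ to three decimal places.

0.964

Ranks of variable 1: 5, 7, 6, 3, 4, 1, 2
Ranks of variable 2: 5, 6, 7, 3, 4, 1, 2
d = r₁ − r₂: 0, 1, -1, 0, 0, 0, 0
d²: 0, 1, 1, 0, 0, 0, 0; Σd² = 2
ρ = 1 − 6·2/(7·48) = 1 − 12/336 = 0.964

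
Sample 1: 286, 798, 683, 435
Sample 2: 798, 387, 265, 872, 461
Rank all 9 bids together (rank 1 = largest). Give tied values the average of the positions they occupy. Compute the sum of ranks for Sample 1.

Sorted (descending): 872, 798, 798, 683, 461, 435, 387, 286, 265
The 2 values of 798 occupy positions 2–3 → average rank (2+3)/2 = 2.5.
Sample 1 values → pooled ranks: 286→8, 798→2.5, 683→4, 435→6
Rank sum = 8 + 2.5 + 4 + 6 = 20.5

20.5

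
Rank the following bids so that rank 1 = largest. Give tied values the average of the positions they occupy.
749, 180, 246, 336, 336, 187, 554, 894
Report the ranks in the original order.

2, 8, 6, 4.5, 4.5, 7, 3, 1

Sorted (descending): 894, 749, 554, 336, 336, 246, 187, 180
The 2 values of 336 occupy positions 4–5 → average rank (4+5)/2 = 4.5.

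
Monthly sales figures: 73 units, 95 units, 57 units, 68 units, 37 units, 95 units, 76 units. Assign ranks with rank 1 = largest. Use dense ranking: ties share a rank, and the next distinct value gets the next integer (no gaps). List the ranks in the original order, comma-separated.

3, 1, 5, 4, 6, 1, 2

Sorted (descending): 95, 95, 76, 73, 68, 57, 37
The 2 values of 95 share dense rank 1.
Remaining distinct values take the next consecutive integers.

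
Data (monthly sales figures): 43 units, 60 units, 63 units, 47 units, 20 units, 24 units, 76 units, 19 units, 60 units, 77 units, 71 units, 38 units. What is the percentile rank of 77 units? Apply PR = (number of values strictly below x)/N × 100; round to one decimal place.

91.7

N = 12.
Strictly below 77: 11. Equal to 77: 1.
PR = 11/12 × 100 = 91.7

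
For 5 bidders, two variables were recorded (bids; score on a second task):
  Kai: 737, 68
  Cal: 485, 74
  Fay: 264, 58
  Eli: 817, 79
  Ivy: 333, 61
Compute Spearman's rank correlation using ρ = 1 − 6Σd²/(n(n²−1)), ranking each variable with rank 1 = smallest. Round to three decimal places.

0.900

Ranks of variable 1: 4, 3, 1, 5, 2
Ranks of variable 2: 3, 4, 1, 5, 2
d = r₁ − r₂: 1, -1, 0, 0, 0
d²: 1, 1, 0, 0, 0; Σd² = 2
ρ = 1 − 6·2/(5·24) = 1 − 12/120 = 0.900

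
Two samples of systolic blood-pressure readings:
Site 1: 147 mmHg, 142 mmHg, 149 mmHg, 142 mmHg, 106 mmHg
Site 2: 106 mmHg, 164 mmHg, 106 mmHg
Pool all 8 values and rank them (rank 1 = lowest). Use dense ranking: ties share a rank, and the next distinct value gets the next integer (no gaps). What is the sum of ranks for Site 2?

Sorted (ascending): 106, 106, 106, 142, 142, 147, 149, 164
The 3 values of 106 share dense rank 1.
The 2 values of 142 share dense rank 2.
Remaining distinct values take the next consecutive integers.
Site 2 values → pooled ranks: 106→1, 164→5, 106→1
Rank sum = 1 + 5 + 1 = 7

7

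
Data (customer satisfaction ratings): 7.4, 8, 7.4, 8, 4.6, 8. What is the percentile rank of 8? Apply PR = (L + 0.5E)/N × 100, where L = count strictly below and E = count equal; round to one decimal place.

N = 6.
Strictly below 8: 3. Equal to 8: 3.
PR = (3 + 0.5·3)/6 × 100 = 75.0

75.0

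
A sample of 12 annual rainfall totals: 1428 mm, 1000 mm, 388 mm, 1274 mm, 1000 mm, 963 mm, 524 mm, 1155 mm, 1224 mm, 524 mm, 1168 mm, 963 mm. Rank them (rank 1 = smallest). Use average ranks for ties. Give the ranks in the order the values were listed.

Sorted (ascending): 388, 524, 524, 963, 963, 1000, 1000, 1155, 1168, 1224, 1274, 1428
The 2 values of 524 occupy positions 2–3 → average rank (2+3)/2 = 2.5.
The 2 values of 963 occupy positions 4–5 → average rank (4+5)/2 = 4.5.
The 2 values of 1000 occupy positions 6–7 → average rank (6+7)/2 = 6.5.

12, 6.5, 1, 11, 6.5, 4.5, 2.5, 8, 10, 2.5, 9, 4.5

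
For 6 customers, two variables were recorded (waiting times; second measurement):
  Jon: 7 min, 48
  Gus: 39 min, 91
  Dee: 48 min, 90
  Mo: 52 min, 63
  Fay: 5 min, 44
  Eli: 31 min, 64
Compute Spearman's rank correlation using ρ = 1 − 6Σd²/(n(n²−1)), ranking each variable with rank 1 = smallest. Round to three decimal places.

0.600

Ranks of variable 1: 2, 4, 5, 6, 1, 3
Ranks of variable 2: 2, 6, 5, 3, 1, 4
d = r₁ − r₂: 0, -2, 0, 3, 0, -1
d²: 0, 4, 0, 9, 0, 1; Σd² = 14
ρ = 1 − 6·14/(6·35) = 1 − 84/210 = 0.600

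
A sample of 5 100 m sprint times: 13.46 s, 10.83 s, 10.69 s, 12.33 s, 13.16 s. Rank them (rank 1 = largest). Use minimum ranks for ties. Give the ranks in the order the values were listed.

Sorted (descending): 13.46, 13.16, 12.33, 10.83, 10.69
No ties — each value takes its position as its rank.

1, 4, 5, 3, 2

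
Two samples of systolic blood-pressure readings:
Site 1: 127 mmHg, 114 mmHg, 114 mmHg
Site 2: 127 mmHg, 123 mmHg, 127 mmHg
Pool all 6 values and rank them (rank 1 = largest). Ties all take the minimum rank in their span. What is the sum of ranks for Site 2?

6

Sorted (descending): 127, 127, 127, 123, 114, 114
The 3 values of 127 occupy positions 1–3 → each gets rank 1.
The 2 values of 114 occupy positions 5–6 → each gets rank 5.
Site 2 values → pooled ranks: 127→1, 123→4, 127→1
Rank sum = 1 + 4 + 1 = 6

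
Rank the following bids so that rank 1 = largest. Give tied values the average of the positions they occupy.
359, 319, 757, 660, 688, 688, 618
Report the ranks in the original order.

Sorted (descending): 757, 688, 688, 660, 618, 359, 319
The 2 values of 688 occupy positions 2–3 → average rank (2+3)/2 = 2.5.

6, 7, 1, 4, 2.5, 2.5, 5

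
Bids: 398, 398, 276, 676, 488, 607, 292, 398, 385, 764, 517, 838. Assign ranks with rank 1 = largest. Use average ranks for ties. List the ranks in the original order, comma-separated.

8, 8, 12, 3, 6, 4, 11, 8, 10, 2, 5, 1

Sorted (descending): 838, 764, 676, 607, 517, 488, 398, 398, 398, 385, 292, 276
The 3 values of 398 occupy positions 7–9 → average rank 8.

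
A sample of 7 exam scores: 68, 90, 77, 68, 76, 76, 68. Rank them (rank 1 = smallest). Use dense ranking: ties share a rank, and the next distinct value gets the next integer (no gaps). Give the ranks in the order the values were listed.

Sorted (ascending): 68, 68, 68, 76, 76, 77, 90
The 3 values of 68 share dense rank 1.
The 2 values of 76 share dense rank 2.
Remaining distinct values take the next consecutive integers.

1, 4, 3, 1, 2, 2, 1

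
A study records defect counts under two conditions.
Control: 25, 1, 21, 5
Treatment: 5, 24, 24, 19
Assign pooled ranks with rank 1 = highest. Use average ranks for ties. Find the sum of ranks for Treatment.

16.5

Sorted (descending): 25, 24, 24, 21, 19, 5, 5, 1
The 2 values of 24 occupy positions 2–3 → average rank (2+3)/2 = 2.5.
The 2 values of 5 occupy positions 6–7 → average rank (6+7)/2 = 6.5.
Treatment values → pooled ranks: 5→6.5, 24→2.5, 24→2.5, 19→5
Rank sum = 6.5 + 2.5 + 2.5 + 5 = 16.5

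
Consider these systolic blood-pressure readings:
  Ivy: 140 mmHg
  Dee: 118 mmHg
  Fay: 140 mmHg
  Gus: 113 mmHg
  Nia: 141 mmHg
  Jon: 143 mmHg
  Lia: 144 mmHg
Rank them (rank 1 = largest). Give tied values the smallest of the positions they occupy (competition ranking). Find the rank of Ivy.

4

Sorted (descending): 144, 143, 141, 140, 140, 118, 113
The 2 values of 140 occupy positions 4–5 → each gets rank 4.
Ivy has value 140 mmHg → rank 4.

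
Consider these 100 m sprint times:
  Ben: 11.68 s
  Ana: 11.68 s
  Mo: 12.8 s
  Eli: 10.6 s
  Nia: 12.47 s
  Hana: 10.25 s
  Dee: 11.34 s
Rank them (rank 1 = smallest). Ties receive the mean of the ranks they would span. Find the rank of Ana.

Sorted (ascending): 10.25, 10.6, 11.34, 11.68, 11.68, 12.47, 12.8
The 2 values of 11.68 occupy positions 4–5 → average rank (4+5)/2 = 4.5.
Ana has value 11.68 s → rank 4.5.

4.5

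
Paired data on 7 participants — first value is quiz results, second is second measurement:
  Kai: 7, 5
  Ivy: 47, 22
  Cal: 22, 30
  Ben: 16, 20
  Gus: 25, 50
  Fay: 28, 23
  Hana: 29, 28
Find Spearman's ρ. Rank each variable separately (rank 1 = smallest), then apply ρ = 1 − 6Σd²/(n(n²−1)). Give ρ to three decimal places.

Ranks of variable 1: 1, 7, 3, 2, 4, 5, 6
Ranks of variable 2: 1, 3, 6, 2, 7, 4, 5
d = r₁ − r₂: 0, 4, -3, 0, -3, 1, 1
d²: 0, 16, 9, 0, 9, 1, 1; Σd² = 36
ρ = 1 − 6·36/(7·48) = 1 − 216/336 = 0.357

0.357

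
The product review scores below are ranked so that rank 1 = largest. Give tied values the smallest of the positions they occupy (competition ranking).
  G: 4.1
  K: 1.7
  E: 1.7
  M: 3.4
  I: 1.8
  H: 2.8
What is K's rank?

Sorted (descending): 4.1, 3.4, 2.8, 1.8, 1.7, 1.7
The 2 values of 1.7 occupy positions 5–6 → each gets rank 5.
K has value 1.7 → rank 5.

5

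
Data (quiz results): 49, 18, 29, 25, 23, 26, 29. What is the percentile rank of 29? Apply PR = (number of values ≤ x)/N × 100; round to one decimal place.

N = 7.
Strictly below 29: 4. Equal to 29: 2.
PR = 6/7 × 100 = 85.7

85.7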